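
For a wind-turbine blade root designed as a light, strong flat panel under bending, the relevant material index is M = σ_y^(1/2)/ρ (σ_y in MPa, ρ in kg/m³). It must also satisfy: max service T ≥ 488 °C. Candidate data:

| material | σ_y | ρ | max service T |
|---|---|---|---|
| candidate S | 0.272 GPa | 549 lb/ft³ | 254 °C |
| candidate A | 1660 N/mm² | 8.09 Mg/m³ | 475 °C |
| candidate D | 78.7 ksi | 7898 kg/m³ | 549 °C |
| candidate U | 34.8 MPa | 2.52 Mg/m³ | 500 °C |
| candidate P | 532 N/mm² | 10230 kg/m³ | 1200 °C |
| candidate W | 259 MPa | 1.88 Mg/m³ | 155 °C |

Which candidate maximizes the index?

candidate D

Screen on constraints: max service T ≥ 488 °C. Survivors: candidate D, candidate U, candidate P.
After converting to SI:
  candidate D: σ_y = 542.6 MPa, ρ = 7898 kg/m³
  candidate U: σ_y = 34.80 MPa, ρ = 2520 kg/m³
  candidate P: σ_y = 532.0 MPa, ρ = 10230 kg/m³
  candidate D: M = 2.95×10⁻³
  candidate U: M = 2.34×10⁻³
  candidate P: M = 2.25×10⁻³
Highest index: candidate D.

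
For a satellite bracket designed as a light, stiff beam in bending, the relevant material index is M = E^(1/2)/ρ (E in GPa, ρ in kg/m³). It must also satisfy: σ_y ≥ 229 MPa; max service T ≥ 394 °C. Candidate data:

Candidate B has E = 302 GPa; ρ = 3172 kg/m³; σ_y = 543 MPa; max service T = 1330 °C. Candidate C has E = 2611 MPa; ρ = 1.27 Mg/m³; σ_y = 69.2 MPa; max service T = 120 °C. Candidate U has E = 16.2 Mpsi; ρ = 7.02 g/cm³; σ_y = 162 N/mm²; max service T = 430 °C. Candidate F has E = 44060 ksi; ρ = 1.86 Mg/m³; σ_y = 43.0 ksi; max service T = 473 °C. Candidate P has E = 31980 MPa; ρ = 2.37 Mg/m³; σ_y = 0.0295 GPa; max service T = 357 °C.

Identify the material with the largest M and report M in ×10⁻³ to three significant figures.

candidate F, M = 9.37×10⁻³

Screen on constraints: σ_y ≥ 229 MPa; max service T ≥ 394 °C. Survivors: candidate B, candidate F.
In SI units:
  candidate B: E = 302.0 GPa, ρ = 3172 kg/m³
  candidate F: E = 303.8 GPa, ρ = 1860 kg/m³
  candidate F: M = 9.37×10⁻³
  candidate B: M = 5.48×10⁻³
The maximum is for candidate F.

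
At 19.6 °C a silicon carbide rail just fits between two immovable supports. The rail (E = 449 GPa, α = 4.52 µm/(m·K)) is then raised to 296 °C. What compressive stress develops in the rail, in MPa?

561 MPa

ΔT = 276.4 K. Constrained thermal stress σ = E·α·ΔT = 449.0×10³ MPa × 4.52×10⁻⁶ × 276.4 = 561 MPa (compressive).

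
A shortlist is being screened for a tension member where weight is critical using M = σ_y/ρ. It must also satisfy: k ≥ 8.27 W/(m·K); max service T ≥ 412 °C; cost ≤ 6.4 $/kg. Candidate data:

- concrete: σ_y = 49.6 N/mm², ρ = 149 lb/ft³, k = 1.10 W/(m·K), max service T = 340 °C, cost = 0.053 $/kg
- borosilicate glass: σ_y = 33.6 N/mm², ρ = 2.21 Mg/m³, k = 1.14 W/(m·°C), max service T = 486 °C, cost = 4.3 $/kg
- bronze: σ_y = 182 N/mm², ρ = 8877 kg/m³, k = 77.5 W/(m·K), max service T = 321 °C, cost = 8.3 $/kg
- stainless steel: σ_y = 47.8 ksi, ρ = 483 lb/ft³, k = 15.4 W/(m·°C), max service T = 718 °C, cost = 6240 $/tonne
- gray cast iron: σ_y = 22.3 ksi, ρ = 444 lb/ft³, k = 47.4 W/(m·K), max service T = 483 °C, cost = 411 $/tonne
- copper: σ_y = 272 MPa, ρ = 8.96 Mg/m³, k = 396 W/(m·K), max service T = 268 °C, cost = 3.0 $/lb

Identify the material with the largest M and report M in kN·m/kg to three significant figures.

Screen on constraints: k ≥ 8.27 W/(m·K); max service T ≥ 412 °C; cost ≤ 6.4 $/kg. Survivors: stainless steel, gray cast iron.
In SI units:
  stainless steel: σ_y = 329.6 MPa, ρ = 7737 kg/m³
  gray cast iron: σ_y = 153.8 MPa, ρ = 7112 kg/m³
  stainless steel: M = 42.6 kN·m/kg
  gray cast iron: M = 21.6 kN·m/kg
The maximum is for stainless steel.

stainless steel, M = 42.6 kN·m/kg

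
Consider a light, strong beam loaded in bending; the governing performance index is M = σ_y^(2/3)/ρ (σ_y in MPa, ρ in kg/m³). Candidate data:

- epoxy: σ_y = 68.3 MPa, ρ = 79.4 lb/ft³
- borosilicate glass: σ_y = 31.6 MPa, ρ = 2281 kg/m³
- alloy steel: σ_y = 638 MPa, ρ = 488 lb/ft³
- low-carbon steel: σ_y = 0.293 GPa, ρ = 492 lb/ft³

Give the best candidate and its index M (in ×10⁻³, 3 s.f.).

Normalizing units and computing the index:
  epoxy: σ_y = 68.30 MPa, ρ = 1272 kg/m³
  borosilicate glass: σ_y = 31.60 MPa, ρ = 2281 kg/m³
  alloy steel: σ_y = 638.0 MPa, ρ = 7817 kg/m³
  low-carbon steel: σ_y = 293.0 MPa, ρ = 7881 kg/m³
  epoxy: M = 13.1×10⁻³
  alloy steel: M = 9.48×10⁻³
  low-carbon steel: M = 5.60×10⁻³
  borosilicate glass: M = 4.38×10⁻³
Highest index: epoxy.

epoxy, M = 13.1×10⁻³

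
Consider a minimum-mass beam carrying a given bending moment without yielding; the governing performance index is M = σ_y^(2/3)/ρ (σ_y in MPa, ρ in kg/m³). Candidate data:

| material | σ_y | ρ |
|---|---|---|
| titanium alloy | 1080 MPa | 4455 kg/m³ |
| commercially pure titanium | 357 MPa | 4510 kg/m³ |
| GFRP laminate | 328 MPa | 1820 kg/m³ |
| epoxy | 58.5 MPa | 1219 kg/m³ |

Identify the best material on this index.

GFRP laminate

Evaluate M for each candidate:
  GFRP laminate: M = 26.1×10⁻³
  titanium alloy: M = 23.6×10⁻³
  epoxy: M = 12.4×10⁻³
  commercially pure titanium: M = 11.2×10⁻³
The maximum is for GFRP laminate.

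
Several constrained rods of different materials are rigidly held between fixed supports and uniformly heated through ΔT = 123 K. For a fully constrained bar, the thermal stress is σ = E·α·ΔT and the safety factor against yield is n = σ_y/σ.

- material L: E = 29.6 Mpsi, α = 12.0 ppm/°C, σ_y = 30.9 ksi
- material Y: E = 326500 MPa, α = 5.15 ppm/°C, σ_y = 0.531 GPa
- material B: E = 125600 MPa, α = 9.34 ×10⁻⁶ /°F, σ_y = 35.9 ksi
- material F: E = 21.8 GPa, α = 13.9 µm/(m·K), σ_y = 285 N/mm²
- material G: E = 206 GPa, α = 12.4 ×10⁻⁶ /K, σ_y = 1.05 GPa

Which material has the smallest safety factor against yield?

material L

Per material, after unit conversion:
  material L: E = 204.1, α = 12.0, σ_y = 213.0 → σ = 301 MPa, n = 0.707
  material Y: E = 326.5, α = 5.15, σ_y = 531.0 → σ = 207 MPa, n = 2.57
  material B: E = 125.6, α = 16.8, σ_y = 247.5 → σ = 260 MPa, n = 0.953
  material F: E = 21.80, α = 13.9, σ_y = 285.0 → σ = 37.3 MPa, n = 7.65
  material G: E = 206.0, α = 12.4, σ_y = 1050 → σ = 314 MPa, n = 3.34
Smallest n: material L with n = 0.707.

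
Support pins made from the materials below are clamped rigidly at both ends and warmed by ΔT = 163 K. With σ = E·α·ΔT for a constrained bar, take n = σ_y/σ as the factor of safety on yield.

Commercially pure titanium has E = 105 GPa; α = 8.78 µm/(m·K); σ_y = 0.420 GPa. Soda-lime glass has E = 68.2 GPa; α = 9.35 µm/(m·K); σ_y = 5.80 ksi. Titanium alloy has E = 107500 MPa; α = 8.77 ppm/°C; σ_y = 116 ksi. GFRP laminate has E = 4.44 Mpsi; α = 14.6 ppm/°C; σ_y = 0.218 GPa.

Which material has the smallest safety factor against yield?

With everything in SI (GPa, ×10⁻⁶/K, MPa):
  commercially pure titanium: E = 105.0, α = 8.78, σ_y = 420.0 → σ = 150 MPa, n = 2.79
  soda-lime glass: E = 68.20, α = 9.35, σ_y = 39.99 → σ = 104 MPa, n = 0.385
  titanium alloy: E = 107.5, α = 8.77, σ_y = 799.8 → σ = 154 MPa, n = 5.20
  GFRP laminate: E = 30.61, α = 14.6, σ_y = 218.0 → σ = 72.9 MPa, n = 2.99
Smallest n: soda-lime glass with n = 0.385.

soda-lime glass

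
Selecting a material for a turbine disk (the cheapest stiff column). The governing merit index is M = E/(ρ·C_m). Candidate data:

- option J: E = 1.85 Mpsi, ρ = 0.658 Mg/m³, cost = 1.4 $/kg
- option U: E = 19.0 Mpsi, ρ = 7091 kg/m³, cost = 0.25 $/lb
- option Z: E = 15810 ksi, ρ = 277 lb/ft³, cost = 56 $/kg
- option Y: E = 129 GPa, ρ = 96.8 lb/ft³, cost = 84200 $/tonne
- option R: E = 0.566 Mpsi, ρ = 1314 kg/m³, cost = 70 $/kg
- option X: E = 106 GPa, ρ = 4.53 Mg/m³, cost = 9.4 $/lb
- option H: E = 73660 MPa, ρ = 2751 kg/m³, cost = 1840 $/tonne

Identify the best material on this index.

Normalizing units and computing the index:
  option J: E = 12.76 GPa, ρ = 658.0 kg/m³, cost = 1.400 $/kg
  option U: E = 131.0 GPa, ρ = 7091 kg/m³, cost = 0.5511 $/kg
  option Z: E = 109.0 GPa, ρ = 4437 kg/m³, cost = 56.00 $/kg
  option Y: E = 129.0 GPa, ρ = 1551 kg/m³, cost = 84.20 $/kg
  option R: E = 3.902 GPa, ρ = 1314 kg/m³, cost = 70.00 $/kg
  option X: E = 106.0 GPa, ρ = 4530 kg/m³, cost = 20.72 $/kg
  option H: E = 73.66 GPa, ρ = 2751 kg/m³, cost = 1.840 $/kg
  option U: M = 33.5 MN·m per $
  option H: M = 14.6 MN·m per $
  option J: M = 13.8 MN·m per $
  option X: M = 1.13 MN·m per $
  option Y: M = 0.988 MN·m per $
  option Z: M = 0.439 MN·m per $
  option R: M = 0.0424 MN·m per $
Option U ranks first.

option U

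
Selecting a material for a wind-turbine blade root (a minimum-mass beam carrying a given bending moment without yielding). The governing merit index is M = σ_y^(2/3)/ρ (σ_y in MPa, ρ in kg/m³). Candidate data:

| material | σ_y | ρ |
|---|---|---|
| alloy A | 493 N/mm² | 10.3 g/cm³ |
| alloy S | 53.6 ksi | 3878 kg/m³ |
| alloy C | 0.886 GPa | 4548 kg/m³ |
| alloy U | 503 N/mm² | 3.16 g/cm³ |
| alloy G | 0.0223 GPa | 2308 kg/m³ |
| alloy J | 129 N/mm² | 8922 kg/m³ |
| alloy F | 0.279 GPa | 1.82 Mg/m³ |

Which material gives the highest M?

alloy F

Convert each candidate to consistent units, then evaluate M:
  alloy A: σ_y = 493.0 MPa, ρ = 10300 kg/m³
  alloy S: σ_y = 369.6 MPa, ρ = 3878 kg/m³
  alloy C: σ_y = 886.0 MPa, ρ = 4548 kg/m³
  alloy U: σ_y = 503.0 MPa, ρ = 3160 kg/m³
  alloy G: σ_y = 22.30 MPa, ρ = 2308 kg/m³
  alloy J: σ_y = 129.0 MPa, ρ = 8922 kg/m³
  alloy F: σ_y = 279.0 MPa, ρ = 1820 kg/m³
  alloy F: M = 23.5×10⁻³
  alloy C: M = 20.3×10⁻³
  alloy U: M = 20.0×10⁻³
  alloy S: M = 13.3×10⁻³
  alloy A: M = 6.06×10⁻³
  alloy G: M = 3.43×10⁻³
  alloy J: M = 2.86×10⁻³
The maximum is for alloy F.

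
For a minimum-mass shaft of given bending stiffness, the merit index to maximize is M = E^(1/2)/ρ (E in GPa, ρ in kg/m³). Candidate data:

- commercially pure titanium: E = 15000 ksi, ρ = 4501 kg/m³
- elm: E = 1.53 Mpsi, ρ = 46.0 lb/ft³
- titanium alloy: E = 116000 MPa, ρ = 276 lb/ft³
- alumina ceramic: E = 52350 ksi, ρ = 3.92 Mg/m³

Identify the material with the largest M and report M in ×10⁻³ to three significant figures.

Convert each candidate to consistent units, then evaluate M:
  commercially pure titanium: E = 103.4 GPa, ρ = 4501 kg/m³
  elm: E = 10.55 GPa, ρ = 736.8 kg/m³
  titanium alloy: E = 116.0 GPa, ρ = 4421 kg/m³
  alumina ceramic: E = 360.9 GPa, ρ = 3920 kg/m³
  alumina ceramic: M = 4.85×10⁻³
  elm: M = 4.41×10⁻³
  titanium alloy: M = 2.44×10⁻³
  commercially pure titanium: M = 2.26×10⁻³
Alumina ceramic has the largest M.

alumina ceramic, M = 4.85×10⁻³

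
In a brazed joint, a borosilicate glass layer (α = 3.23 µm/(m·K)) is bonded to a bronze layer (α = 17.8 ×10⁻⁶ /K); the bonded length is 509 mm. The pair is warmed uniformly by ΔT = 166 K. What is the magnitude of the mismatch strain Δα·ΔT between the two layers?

2.42×10⁻³

Δα = |3.23 − 17.8|×10⁻⁶/K = 14.6×10⁻⁶/K.
Mismatch strain = Δα·ΔT = 14.6×10⁻⁶ × 166.0 = 2.42×10⁻³.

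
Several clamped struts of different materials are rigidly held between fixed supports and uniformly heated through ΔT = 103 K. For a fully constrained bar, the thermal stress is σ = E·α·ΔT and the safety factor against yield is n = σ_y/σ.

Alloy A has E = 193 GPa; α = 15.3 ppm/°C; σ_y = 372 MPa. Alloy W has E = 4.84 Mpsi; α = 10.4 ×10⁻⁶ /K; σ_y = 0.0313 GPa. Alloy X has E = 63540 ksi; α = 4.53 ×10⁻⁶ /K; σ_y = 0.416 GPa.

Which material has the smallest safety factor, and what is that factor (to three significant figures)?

Per material, after unit conversion:
  alloy A: E = 193.0, α = 15.3, σ_y = 372.0 → σ = 304 MPa, n = 1.22
  alloy W: E = 33.37, α = 10.4, σ_y = 31.30 → σ = 35.7 MPa, n = 0.876
  alloy X: E = 438.1, α = 4.53, σ_y = 416.0 → σ = 204 MPa, n = 2.04
Alloy W has the lowest safety factor, n = 0.876.

alloy W, n = 0.876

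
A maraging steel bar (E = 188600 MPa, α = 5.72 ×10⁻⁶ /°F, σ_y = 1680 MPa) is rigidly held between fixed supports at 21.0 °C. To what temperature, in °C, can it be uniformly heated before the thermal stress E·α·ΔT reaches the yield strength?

886 °C

E = 188600 MPa = 188.6 GPa.
α = 5.72×10⁻⁶/°F × 9/5 = 10.3×10⁻⁶/K.
E·α·ΔT = 1680 MPa ⇒ ΔT = 1680 / (188.6×10³ × 10.3×10⁻⁶) = 865.2 K.
T = 21.0 + 865.2 = 886.2 °C.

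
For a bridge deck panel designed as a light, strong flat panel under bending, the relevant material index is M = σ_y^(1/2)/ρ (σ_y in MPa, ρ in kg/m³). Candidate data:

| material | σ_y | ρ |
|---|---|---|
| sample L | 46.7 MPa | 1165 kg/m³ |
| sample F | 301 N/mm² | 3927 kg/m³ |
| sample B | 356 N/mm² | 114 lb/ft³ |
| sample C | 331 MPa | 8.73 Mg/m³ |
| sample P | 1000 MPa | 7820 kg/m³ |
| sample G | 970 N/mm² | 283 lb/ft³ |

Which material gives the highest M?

After converting to SI:
  sample L: σ_y = 46.70 MPa, ρ = 1165 kg/m³
  sample F: σ_y = 301.0 MPa, ρ = 3927 kg/m³
  sample B: σ_y = 356.0 MPa, ρ = 1826 kg/m³
  sample C: σ_y = 331.0 MPa, ρ = 8730 kg/m³
  sample P: σ_y = 1000 MPa, ρ = 7820 kg/m³
  sample G: σ_y = 970.0 MPa, ρ = 4533 kg/m³
  sample B: M = 10.3×10⁻³
  sample G: M = 6.87×10⁻³
  sample L: M = 5.87×10⁻³
  sample F: M = 4.42×10⁻³
  sample P: M = 4.04×10⁻³
  sample C: M = 2.08×10⁻³
Highest index: sample B.

sample B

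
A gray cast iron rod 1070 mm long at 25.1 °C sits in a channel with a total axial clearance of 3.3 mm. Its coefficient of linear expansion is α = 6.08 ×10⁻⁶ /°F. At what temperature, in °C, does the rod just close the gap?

α = 6.08×10⁻⁶/°F × 9/5 = 10.9×10⁻⁶/K.
α·L₀·ΔT = 3.3 mm ⇒ ΔT = 3.3 / (10.9×10⁻⁶ × 1070.0) = 281.8 K.
T = 25.1 + 281.8 = 306.9 °C.

307 °C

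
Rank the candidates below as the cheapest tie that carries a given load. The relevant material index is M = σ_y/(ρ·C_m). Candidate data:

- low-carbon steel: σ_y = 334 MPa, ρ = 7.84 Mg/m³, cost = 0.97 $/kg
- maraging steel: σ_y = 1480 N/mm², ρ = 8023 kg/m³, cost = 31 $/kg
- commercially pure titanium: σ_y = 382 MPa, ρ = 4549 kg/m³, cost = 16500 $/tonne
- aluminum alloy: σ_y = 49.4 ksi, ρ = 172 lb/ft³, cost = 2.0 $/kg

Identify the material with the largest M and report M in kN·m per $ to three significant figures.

aluminum alloy, M = 61.8 kN·m per $

In SI units:
  low-carbon steel: σ_y = 334.0 MPa, ρ = 7840 kg/m³, cost = 0.9700 $/kg
  maraging steel: σ_y = 1480 MPa, ρ = 8023 kg/m³, cost = 31.00 $/kg
  commercially pure titanium: σ_y = 382.0 MPa, ρ = 4549 kg/m³, cost = 16.50 $/kg
  aluminum alloy: σ_y = 340.6 MPa, ρ = 2755 kg/m³, cost = 2.000 $/kg
  aluminum alloy: M = 61.8 kN·m per $
  low-carbon steel: M = 43.9 kN·m per $
  maraging steel: M = 5.95 kN·m per $
  commercially pure titanium: M = 5.09 kN·m per $
Aluminum alloy ranks first.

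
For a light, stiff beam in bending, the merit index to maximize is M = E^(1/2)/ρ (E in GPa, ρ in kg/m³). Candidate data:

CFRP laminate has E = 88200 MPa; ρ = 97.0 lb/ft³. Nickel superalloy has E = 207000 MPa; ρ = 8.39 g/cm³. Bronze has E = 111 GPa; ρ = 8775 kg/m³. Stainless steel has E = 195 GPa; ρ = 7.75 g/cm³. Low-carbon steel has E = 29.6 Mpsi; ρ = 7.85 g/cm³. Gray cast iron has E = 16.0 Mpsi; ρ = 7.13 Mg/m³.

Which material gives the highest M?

CFRP laminate

Putting every candidate on a common basis:
  CFRP laminate: E = 88.20 GPa, ρ = 1554 kg/m³
  nickel superalloy: E = 207.0 GPa, ρ = 8390 kg/m³
  bronze: E = 111.0 GPa, ρ = 8775 kg/m³
  stainless steel: E = 195.0 GPa, ρ = 7750 kg/m³
  low-carbon steel: E = 204.1 GPa, ρ = 7850 kg/m³
  gray cast iron: E = 110.3 GPa, ρ = 7130 kg/m³
  CFRP laminate: M = 6.04×10⁻³
  low-carbon steel: M = 1.82×10⁻³
  stainless steel: M = 1.80×10⁻³
  nickel superalloy: M = 1.71×10⁻³
  gray cast iron: M = 1.47×10⁻³
  bronze: M = 1.20×10⁻³
Highest index: CFRP laminate.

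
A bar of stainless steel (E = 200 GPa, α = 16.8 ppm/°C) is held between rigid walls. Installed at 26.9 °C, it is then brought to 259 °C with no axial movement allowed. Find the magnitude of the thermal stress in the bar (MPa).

780 MPa

ΔT = 232.1 K. Constrained thermal stress σ = E·α·ΔT = 200.0×10³ MPa × 16.8×10⁻⁶ × 232.1 = 780 MPa (compressive).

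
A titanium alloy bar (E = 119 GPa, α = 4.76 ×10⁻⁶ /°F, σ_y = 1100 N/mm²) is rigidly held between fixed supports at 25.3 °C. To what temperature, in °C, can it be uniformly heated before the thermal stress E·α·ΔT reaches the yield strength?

α = 4.76×10⁻⁶/°F × 9/5 = 8.57×10⁻⁶/K.
σ_y = 1100 N/mm² = 1100 MPa.
E·α·ΔT = 1100 MPa ⇒ ΔT = 1100 / (119.0×10³ × 8.57×10⁻⁶) = 1079 K.
T = 25.3 + 1079 = 1104 °C.

1100 °C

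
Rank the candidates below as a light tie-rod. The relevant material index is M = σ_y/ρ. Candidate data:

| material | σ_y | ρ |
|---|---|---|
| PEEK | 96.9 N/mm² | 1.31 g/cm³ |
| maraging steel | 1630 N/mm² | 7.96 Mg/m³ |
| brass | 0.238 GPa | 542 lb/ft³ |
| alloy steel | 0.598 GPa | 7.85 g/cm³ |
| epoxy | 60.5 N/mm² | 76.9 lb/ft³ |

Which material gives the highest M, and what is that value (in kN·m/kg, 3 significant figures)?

Convert each candidate to consistent units, then evaluate M:
  PEEK: σ_y = 96.90 MPa, ρ = 1310 kg/m³
  maraging steel: σ_y = 1630 MPa, ρ = 7960 kg/m³
  brass: σ_y = 238.0 MPa, ρ = 8682 kg/m³
  alloy steel: σ_y = 598.0 MPa, ρ = 7850 kg/m³
  epoxy: σ_y = 60.50 MPa, ρ = 1232 kg/m³
  maraging steel: M = 205 kN·m/kg
  alloy steel: M = 76.2 kN·m/kg
  PEEK: M = 74.0 kN·m/kg
  epoxy: M = 49.1 kN·m/kg
  brass: M = 27.4 kN·m/kg
Highest index: maraging steel.

maraging steel, M = 205 kN·m/kg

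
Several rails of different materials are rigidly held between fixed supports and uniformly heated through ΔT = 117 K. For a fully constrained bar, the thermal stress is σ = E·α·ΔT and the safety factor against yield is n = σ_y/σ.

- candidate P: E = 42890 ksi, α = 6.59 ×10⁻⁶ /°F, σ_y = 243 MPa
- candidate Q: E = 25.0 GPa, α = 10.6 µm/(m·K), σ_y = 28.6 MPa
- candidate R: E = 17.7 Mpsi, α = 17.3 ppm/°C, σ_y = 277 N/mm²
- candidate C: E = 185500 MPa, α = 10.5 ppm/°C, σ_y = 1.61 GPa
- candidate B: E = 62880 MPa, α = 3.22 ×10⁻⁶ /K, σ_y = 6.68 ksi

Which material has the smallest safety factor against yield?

Converting E to GPa, α to ×10⁻⁶/K, σ_y to MPa, then σ and n for each:
  candidate P: E = 295.7, α = 11.9, σ_y = 243.0 → σ = 410 MPa, n = 0.592
  candidate Q: E = 25.00, α = 10.6, σ_y = 28.60 → σ = 31.0 MPa, n = 0.922
  candidate R: E = 122.0, α = 17.3, σ_y = 277.0 → σ = 247 MPa, n = 1.12
  candidate C: E = 185.5, α = 10.5, σ_y = 1610 → σ = 228 MPa, n = 7.06
  candidate B: E = 62.88, α = 3.22, σ_y = 46.06 → σ = 23.7 MPa, n = 1.94
Smallest n: candidate P with n = 0.592.

candidate P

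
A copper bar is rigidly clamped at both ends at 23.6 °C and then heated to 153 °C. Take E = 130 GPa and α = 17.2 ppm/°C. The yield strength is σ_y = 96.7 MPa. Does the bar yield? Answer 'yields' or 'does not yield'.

yields

ΔT = 129.4 K. Constrained thermal stress σ = E·α·ΔT = 130.0×10³ MPa × 17.2×10⁻⁶ × 129.4 = 289 MPa (compressive).
Compare to σ_y = 96.7 MPa: σ ≥ σ_y, so it yields.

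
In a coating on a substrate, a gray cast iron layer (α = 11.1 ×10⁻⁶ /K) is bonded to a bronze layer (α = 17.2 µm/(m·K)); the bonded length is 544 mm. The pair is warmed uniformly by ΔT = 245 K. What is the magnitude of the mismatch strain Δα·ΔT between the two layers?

1.49×10⁻³

Δα = |11.1 − 17.2|×10⁻⁶/K = 6.10×10⁻⁶/K.
Mismatch strain = Δα·ΔT = 6.10×10⁻⁶ × 245.0 = 1.49×10⁻³.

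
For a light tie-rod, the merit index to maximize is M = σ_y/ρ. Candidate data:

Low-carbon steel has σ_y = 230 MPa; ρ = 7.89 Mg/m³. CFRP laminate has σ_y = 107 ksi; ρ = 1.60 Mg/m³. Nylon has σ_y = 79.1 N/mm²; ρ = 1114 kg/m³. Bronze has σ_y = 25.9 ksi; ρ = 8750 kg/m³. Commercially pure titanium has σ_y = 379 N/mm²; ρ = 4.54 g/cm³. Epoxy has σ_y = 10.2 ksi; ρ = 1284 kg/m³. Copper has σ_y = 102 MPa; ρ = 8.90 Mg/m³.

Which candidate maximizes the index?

In SI units:
  low-carbon steel: σ_y = 230.0 MPa, ρ = 7890 kg/m³
  CFRP laminate: σ_y = 737.7 MPa, ρ = 1600 kg/m³
  nylon: σ_y = 79.10 MPa, ρ = 1114 kg/m³
  bronze: σ_y = 178.6 MPa, ρ = 8750 kg/m³
  commercially pure titanium: σ_y = 379.0 MPa, ρ = 4540 kg/m³
  epoxy: σ_y = 70.33 MPa, ρ = 1284 kg/m³
  copper: σ_y = 102.0 MPa, ρ = 8900 kg/m³
  CFRP laminate: M = 461 kN·m/kg
  commercially pure titanium: M = 83.5 kN·m/kg
  nylon: M = 71.0 kN·m/kg
  epoxy: M = 54.8 kN·m/kg
  low-carbon steel: M = 29.2 kN·m/kg
  bronze: M = 20.4 kN·m/kg
  copper: M = 11.5 kN·m/kg
Highest index: CFRP laminate.

CFRP laminate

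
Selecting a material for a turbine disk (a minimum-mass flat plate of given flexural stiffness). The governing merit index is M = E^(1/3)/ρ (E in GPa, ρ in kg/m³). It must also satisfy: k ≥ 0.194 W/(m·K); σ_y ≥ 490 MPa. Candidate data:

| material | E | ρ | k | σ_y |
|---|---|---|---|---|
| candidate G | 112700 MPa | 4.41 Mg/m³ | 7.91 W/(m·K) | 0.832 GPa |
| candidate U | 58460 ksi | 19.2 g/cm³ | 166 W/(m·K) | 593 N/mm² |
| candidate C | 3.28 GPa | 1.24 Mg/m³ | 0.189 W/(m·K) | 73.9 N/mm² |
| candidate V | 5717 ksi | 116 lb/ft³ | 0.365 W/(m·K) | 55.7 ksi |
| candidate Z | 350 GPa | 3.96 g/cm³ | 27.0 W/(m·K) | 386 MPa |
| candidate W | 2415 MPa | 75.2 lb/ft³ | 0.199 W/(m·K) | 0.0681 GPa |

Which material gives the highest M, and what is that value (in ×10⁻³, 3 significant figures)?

candidate G, M = 1.10×10⁻³

Screen on constraints: k ≥ 0.194 W/(m·K); σ_y ≥ 490 MPa. Survivors: candidate G, candidate U.
Putting every candidate on a common basis:
  candidate G: E = 112.7 GPa, ρ = 4410 kg/m³
  candidate U: E = 403.1 GPa, ρ = 19200 kg/m³
  candidate G: M = 1.10×10⁻³
  candidate U: M = 0.385×10⁻³
Candidate G has the largest M.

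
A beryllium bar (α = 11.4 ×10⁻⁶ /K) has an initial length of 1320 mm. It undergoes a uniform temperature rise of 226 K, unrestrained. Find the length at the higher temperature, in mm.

1323.4 mm

ΔL = α·L₀·ΔT = 11.4×10⁻⁶ × 1320 mm × 226.0 K = 3.40 mm.
L = L₀ + ΔL = 1320 + 3.40 = 1323.4 mm.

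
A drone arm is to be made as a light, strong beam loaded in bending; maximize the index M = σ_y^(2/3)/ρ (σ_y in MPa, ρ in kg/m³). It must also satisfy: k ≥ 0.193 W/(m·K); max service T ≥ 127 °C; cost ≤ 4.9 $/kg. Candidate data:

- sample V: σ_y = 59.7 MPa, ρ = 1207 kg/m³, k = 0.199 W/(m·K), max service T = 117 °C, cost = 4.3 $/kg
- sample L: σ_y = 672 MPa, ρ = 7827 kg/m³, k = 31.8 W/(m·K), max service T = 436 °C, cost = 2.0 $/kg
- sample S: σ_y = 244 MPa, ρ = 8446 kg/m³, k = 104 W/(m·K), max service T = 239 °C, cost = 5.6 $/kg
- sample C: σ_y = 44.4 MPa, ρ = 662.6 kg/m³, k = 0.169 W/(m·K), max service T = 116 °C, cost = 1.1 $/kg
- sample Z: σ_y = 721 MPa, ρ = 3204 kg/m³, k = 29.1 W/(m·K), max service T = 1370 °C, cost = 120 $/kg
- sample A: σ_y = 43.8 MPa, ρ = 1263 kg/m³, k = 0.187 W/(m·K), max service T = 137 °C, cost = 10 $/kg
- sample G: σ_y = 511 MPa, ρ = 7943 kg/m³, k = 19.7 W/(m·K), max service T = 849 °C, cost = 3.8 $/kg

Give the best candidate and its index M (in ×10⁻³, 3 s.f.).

sample L, M = 9.80×10⁻³

Screen on constraints: k ≥ 0.193 W/(m·K); max service T ≥ 127 °C; cost ≤ 4.9 $/kg. Survivors: sample L, sample G.
Per-candidate index values:
  sample L: M = 9.80×10⁻³
  sample G: M = 8.05×10⁻³
Sample L ranks first.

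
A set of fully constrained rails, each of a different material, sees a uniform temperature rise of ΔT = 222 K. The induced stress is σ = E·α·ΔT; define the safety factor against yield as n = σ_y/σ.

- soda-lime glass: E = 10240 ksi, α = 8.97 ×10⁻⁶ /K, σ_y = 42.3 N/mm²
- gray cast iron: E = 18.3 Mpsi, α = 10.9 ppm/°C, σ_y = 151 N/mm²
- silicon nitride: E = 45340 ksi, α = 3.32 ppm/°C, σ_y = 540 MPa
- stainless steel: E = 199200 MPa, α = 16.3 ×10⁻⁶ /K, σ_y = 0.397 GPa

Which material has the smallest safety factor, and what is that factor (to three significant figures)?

Per material, after unit conversion:
  soda-lime glass: E = 70.60, α = 8.97, σ_y = 42.30 → σ = 141 MPa, n = 0.301
  gray cast iron: E = 126.2, α = 10.9, σ_y = 151.0 → σ = 305 MPa, n = 0.495
  silicon nitride: E = 312.6, α = 3.32, σ_y = 540.0 → σ = 230 MPa, n = 2.34
  stainless steel: E = 199.2, α = 16.3, σ_y = 397.0 → σ = 721 MPa, n = 0.551
Soda-lime glass has the lowest safety factor, n = 0.301.

soda-lime glass, n = 0.301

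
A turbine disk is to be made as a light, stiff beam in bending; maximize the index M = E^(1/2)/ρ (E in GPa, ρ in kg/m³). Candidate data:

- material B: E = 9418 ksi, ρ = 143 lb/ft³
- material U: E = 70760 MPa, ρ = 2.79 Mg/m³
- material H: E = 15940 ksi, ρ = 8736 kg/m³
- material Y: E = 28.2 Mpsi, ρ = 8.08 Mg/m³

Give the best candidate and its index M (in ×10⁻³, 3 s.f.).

material B, M = 3.52×10⁻³

In SI units:
  material B: E = 64.93 GPa, ρ = 2291 kg/m³
  material U: E = 70.76 GPa, ρ = 2790 kg/m³
  material H: E = 109.9 GPa, ρ = 8736 kg/m³
  material Y: E = 194.4 GPa, ρ = 8080 kg/m³
  material B: M = 3.52×10⁻³
  material U: M = 3.02×10⁻³
  material Y: M = 1.73×10⁻³
  material H: M = 1.20×10⁻³
Material B ranks first.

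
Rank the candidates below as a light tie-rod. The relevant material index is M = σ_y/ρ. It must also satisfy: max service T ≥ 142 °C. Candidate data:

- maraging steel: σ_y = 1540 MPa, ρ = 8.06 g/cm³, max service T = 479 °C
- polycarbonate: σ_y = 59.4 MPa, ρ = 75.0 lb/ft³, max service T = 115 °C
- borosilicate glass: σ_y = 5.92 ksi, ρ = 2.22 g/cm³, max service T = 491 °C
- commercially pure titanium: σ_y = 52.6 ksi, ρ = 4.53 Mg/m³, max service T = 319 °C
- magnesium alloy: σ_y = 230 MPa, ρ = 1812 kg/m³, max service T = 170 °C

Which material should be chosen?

Screen on constraints: max service T ≥ 142 °C. Survivors: maraging steel, borosilicate glass, commercially pure titanium, magnesium alloy.
Convert each candidate to consistent units, then evaluate M:
  maraging steel: σ_y = 1540 MPa, ρ = 8060 kg/m³
  borosilicate glass: σ_y = 40.82 MPa, ρ = 2220 kg/m³
  commercially pure titanium: σ_y = 362.7 MPa, ρ = 4530 kg/m³
  magnesium alloy: σ_y = 230.0 MPa, ρ = 1812 kg/m³
  maraging steel: M = 191 kN·m/kg
  magnesium alloy: M = 127 kN·m/kg
  commercially pure titanium: M = 80.1 kN·m/kg
  borosilicate glass: M = 18.4 kN·m/kg
Highest index: maraging steel.

maraging steel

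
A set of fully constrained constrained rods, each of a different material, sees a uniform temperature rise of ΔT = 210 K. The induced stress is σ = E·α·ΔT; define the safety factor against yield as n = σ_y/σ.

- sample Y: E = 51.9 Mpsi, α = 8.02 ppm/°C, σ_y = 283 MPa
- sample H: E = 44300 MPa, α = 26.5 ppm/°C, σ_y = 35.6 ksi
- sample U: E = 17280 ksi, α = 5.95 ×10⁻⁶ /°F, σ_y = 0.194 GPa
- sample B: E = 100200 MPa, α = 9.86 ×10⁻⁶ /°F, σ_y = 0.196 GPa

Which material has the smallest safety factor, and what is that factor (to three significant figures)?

sample Y, n = 0.470

Per material, after unit conversion:
  sample Y: E = 357.8, α = 8.02, σ_y = 283.0 → σ = 603 MPa, n = 0.470
  sample H: E = 44.30, α = 26.5, σ_y = 245.5 → σ = 247 MPa, n = 0.996
  sample U: E = 119.1, α = 10.7, σ_y = 194.0 → σ = 268 MPa, n = 0.724
  sample B: E = 100.2, α = 17.7, σ_y = 196.0 → σ = 373 MPa, n = 0.525
The minimum is sample Y at n = 0.470.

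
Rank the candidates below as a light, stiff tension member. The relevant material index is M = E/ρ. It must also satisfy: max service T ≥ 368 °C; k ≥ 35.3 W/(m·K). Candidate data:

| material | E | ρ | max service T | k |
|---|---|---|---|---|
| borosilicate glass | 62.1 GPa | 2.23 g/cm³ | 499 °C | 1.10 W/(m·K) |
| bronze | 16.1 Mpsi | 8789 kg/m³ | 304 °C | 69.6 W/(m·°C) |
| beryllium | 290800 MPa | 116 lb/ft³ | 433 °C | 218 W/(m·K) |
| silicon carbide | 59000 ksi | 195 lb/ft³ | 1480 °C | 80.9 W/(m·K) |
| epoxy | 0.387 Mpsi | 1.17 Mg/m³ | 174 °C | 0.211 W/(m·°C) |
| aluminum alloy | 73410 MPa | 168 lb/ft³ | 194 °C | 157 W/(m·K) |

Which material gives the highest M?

beryllium

Screen on constraints: max service T ≥ 368 °C; k ≥ 35.3 W/(m·K). Survivors: beryllium, silicon carbide.
Normalizing units and computing the index:
  beryllium: E = 290.8 GPa, ρ = 1858 kg/m³
  silicon carbide: E = 406.8 GPa, ρ = 3124 kg/m³
  beryllium: M = 157 MN·m/kg
  silicon carbide: M = 130 MN·m/kg
The maximum is for beryllium.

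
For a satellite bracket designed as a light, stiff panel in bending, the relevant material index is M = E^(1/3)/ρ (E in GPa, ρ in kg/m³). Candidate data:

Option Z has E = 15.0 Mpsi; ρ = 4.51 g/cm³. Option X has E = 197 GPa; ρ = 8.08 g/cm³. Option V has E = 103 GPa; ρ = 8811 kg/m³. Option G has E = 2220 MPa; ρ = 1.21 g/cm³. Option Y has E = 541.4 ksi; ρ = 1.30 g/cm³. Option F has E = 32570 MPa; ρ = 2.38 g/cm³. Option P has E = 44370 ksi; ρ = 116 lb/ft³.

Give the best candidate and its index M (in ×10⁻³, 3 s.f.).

option P, M = 3.63×10⁻³

After converting to SI:
  option Z: E = 103.4 GPa, ρ = 4510 kg/m³
  option X: E = 197.0 GPa, ρ = 8080 kg/m³
  option V: E = 103.0 GPa, ρ = 8811 kg/m³
  option G: E = 2.220 GPa, ρ = 1210 kg/m³
  option Y: E = 3.733 GPa, ρ = 1300 kg/m³
  option F: E = 32.57 GPa, ρ = 2380 kg/m³
  option P: E = 305.9 GPa, ρ = 1858 kg/m³
  option P: M = 3.63×10⁻³
  option F: M = 1.34×10⁻³
  option Y: M = 1.19×10⁻³
  option G: M = 1.08×10⁻³
  option Z: M = 1.04×10⁻³
  option X: M = 0.720×10⁻³
  option V: M = 0.532×10⁻³
Option P ranks first.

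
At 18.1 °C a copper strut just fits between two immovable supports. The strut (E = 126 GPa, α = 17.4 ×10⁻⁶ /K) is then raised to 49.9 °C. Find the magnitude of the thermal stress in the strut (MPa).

ΔT = 31.80 K. Constrained thermal stress σ = E·α·ΔT = 126.0×10³ MPa × 17.4×10⁻⁶ × 31.80 = 69.7 MPa (compressive).

69.7 MPa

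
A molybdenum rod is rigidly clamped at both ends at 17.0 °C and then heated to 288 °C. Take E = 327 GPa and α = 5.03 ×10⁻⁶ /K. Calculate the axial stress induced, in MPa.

446 MPa

ΔT = 271.0 K. Constrained thermal stress σ = E·α·ΔT = 327.0×10³ MPa × 5.03×10⁻⁶ × 271.0 = 446 MPa (compressive).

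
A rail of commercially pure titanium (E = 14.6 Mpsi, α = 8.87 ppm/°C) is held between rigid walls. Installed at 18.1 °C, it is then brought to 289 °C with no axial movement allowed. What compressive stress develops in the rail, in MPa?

E = 14.6 Mpsi = 100.7 GPa.
ΔT = 270.9 K. Constrained thermal stress σ = E·α·ΔT = 100.7×10³ MPa × 8.87×10⁻⁶ × 270.9 = 242 MPa (compressive).

242 MPa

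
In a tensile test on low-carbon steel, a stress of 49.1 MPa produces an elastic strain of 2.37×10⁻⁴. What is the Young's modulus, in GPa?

E = σ/ε = 49.1 MPa / 2.37×10⁻⁴ = 207200 MPa = 207 GPa.

207 GPa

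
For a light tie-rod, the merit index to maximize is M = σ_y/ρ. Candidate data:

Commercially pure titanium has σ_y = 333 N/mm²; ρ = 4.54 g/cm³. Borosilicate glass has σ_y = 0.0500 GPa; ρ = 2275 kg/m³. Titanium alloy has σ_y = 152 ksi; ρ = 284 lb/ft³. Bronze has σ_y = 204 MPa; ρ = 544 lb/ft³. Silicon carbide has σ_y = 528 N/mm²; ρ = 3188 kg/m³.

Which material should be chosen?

In SI units:
  commercially pure titanium: σ_y = 333.0 MPa, ρ = 4540 kg/m³
  borosilicate glass: σ_y = 50.00 MPa, ρ = 2275 kg/m³
  titanium alloy: σ_y = 1048 MPa, ρ = 4549 kg/m³
  bronze: σ_y = 204.0 MPa, ρ = 8714 kg/m³
  silicon carbide: σ_y = 528.0 MPa, ρ = 3188 kg/m³
  titanium alloy: M = 230 kN·m/kg
  silicon carbide: M = 166 kN·m/kg
  commercially pure titanium: M = 73.3 kN·m/kg
  bronze: M = 23.4 kN·m/kg
  borosilicate glass: M = 22.0 kN·m/kg
Highest index: titanium alloy.

titanium alloy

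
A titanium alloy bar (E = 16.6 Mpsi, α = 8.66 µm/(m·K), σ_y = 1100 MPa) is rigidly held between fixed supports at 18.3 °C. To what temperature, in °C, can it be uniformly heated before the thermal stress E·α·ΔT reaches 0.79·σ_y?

E = 16.6 Mpsi = 114.5 GPa.
E·α·ΔT = 869.0 MPa ⇒ ΔT = 869.0 / (114.5×10³ × 8.66×10⁻⁶) = 876.7 K.
T = 18.3 + 876.7 = 895.0 °C.

895 °C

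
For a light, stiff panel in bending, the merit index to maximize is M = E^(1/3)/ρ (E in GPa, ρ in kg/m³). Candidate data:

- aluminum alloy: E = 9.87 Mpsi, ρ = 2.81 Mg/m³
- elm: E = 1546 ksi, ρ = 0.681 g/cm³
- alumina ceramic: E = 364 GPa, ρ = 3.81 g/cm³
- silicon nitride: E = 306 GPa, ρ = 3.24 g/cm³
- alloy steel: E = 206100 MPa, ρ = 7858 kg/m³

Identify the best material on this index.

Convert each candidate to consistent units, then evaluate M:
  aluminum alloy: E = 68.05 GPa, ρ = 2810 kg/m³
  elm: E = 10.66 GPa, ρ = 681.0 kg/m³
  alumina ceramic: E = 364.0 GPa, ρ = 3810 kg/m³
  silicon nitride: E = 306.0 GPa, ρ = 3240 kg/m³
  alloy steel: E = 206.1 GPa, ρ = 7858 kg/m³
  elm: M = 3.23×10⁻³
  silicon nitride: M = 2.08×10⁻³
  alumina ceramic: M = 1.87×10⁻³
  aluminum alloy: M = 1.45×10⁻³
  alloy steel: M = 0.752×10⁻³
The maximum is for elm.

elm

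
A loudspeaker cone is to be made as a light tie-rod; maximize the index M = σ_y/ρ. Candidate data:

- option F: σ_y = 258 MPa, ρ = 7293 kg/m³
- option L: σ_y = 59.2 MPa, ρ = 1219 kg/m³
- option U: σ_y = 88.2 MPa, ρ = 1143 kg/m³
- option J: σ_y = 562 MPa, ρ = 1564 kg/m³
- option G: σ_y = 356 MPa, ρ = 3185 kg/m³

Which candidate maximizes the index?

Per-candidate index values:
  option J: M = 359 kN·m/kg
  option G: M = 112 kN·m/kg
  option U: M = 77.2 kN·m/kg
  option L: M = 48.6 kN·m/kg
  option F: M = 35.4 kN·m/kg
The maximum is for option J.

option J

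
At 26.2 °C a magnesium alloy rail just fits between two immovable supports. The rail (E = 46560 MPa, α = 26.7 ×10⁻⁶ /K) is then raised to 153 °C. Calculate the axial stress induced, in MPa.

E = 46560 MPa = 46.56 GPa.
ΔT = 126.8 K. Constrained thermal stress σ = E·α·ΔT = 46.56×10³ MPa × 26.7×10⁻⁶ × 126.8 = 158 MPa (compressive).

158 MPa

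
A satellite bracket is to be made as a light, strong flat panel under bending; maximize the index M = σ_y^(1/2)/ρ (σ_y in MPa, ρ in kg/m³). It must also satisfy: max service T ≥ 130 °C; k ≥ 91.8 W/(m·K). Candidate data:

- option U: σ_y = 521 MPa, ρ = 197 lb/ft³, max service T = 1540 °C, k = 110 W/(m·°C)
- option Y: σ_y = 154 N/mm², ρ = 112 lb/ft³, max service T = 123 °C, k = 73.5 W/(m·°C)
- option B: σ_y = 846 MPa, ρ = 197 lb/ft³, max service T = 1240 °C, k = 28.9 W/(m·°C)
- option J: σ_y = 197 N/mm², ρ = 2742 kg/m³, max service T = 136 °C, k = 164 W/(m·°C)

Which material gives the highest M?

Screen on constraints: max service T ≥ 130 °C; k ≥ 91.8 W/(m·K). Survivors: option U, option J.
Convert each candidate to consistent units, then evaluate M:
  option U: σ_y = 521.0 MPa, ρ = 3156 kg/m³
  option J: σ_y = 197.0 MPa, ρ = 2742 kg/m³
  option U: M = 7.23×10⁻³
  option J: M = 5.12×10⁻³
The maximum is for option U.

option U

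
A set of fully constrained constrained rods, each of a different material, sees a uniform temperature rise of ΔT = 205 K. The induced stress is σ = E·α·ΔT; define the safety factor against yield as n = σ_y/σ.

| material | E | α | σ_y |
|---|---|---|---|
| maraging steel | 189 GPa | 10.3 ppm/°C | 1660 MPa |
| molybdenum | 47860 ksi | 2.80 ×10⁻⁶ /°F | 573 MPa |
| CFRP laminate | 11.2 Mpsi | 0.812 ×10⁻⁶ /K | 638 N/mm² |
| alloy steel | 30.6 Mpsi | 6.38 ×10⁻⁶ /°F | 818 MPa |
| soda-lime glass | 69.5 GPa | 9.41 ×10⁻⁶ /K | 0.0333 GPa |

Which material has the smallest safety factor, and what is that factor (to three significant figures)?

soda-lime glass, n = 0.248

In consistent units (E in GPa, α in ×10⁻⁶/K, σ_y in MPa):
  maraging steel: E = 189.0, α = 10.3, σ_y = 1660 → σ = 399 MPa, n = 4.16
  molybdenum: E = 330.0, α = 5.04, σ_y = 573.0 → σ = 341 MPa, n = 1.68
  CFRP laminate: E = 77.22, α = 0.812, σ_y = 638.0 → σ = 12.9 MPa, n = 49.6
  alloy steel: E = 211.0, α = 11.5, σ_y = 818.0 → σ = 497 MPa, n = 1.65
  soda-lime glass: E = 69.50, α = 9.41, σ_y = 33.30 → σ = 134 MPa, n = 0.248
Smallest n: soda-lime glass with n = 0.248.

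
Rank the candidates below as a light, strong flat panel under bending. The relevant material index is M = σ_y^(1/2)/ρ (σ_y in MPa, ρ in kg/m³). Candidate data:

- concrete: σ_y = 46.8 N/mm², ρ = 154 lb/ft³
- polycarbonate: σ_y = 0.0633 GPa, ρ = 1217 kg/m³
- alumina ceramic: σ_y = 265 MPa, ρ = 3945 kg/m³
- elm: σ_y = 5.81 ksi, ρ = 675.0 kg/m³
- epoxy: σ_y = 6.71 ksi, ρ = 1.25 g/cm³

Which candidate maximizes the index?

Convert each candidate to consistent units, then evaluate M:
  concrete: σ_y = 46.80 MPa, ρ = 2467 kg/m³
  polycarbonate: σ_y = 63.30 MPa, ρ = 1217 kg/m³
  alumina ceramic: σ_y = 265.0 MPa, ρ = 3945 kg/m³
  elm: σ_y = 40.06 MPa, ρ = 675.0 kg/m³
  epoxy: σ_y = 46.26 MPa, ρ = 1250 kg/m³
  elm: M = 9.38×10⁻³
  polycarbonate: M = 6.54×10⁻³
  epoxy: M = 5.44×10⁻³
  alumina ceramic: M = 4.13×10⁻³
  concrete: M = 2.77×10⁻³
Elm ranks first.

elm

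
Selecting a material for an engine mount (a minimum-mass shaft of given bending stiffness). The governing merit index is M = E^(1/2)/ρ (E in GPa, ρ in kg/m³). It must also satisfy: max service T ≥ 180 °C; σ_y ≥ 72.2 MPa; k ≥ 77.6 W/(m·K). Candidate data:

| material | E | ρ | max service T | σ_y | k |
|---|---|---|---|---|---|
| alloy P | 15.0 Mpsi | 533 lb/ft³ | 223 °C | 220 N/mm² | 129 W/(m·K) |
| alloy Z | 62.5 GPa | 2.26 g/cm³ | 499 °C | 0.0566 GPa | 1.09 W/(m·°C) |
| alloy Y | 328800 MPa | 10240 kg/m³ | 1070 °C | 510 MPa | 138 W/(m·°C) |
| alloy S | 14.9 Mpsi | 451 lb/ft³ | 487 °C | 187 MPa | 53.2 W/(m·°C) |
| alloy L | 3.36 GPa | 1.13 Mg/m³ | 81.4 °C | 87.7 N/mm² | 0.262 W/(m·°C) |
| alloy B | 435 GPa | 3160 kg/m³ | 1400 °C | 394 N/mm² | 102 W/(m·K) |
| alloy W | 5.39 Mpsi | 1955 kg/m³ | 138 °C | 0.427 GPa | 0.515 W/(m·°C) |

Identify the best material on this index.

Screen on constraints: max service T ≥ 180 °C; σ_y ≥ 72.2 MPa; k ≥ 77.6 W/(m·K). Survivors: alloy P, alloy Y, alloy B.
After converting to SI:
  alloy P: E = 103.4 GPa, ρ = 8538 kg/m³
  alloy Y: E = 328.8 GPa, ρ = 10240 kg/m³
  alloy B: E = 435.0 GPa, ρ = 3160 kg/m³
  alloy B: M = 6.60×10⁻³
  alloy Y: M = 1.77×10⁻³
  alloy P: M = 1.19×10⁻³
Alloy B ranks first.

alloy B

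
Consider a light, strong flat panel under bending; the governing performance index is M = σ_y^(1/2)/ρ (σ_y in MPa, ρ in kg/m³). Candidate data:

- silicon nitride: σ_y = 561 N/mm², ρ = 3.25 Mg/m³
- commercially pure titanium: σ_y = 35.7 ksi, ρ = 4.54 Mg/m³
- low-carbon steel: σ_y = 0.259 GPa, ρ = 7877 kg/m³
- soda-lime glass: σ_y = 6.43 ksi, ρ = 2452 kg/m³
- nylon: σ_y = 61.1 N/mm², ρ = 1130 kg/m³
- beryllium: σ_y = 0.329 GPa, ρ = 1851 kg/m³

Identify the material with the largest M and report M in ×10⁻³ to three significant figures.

After converting to SI:
  silicon nitride: σ_y = 561.0 MPa, ρ = 3250 kg/m³
  commercially pure titanium: σ_y = 246.1 MPa, ρ = 4540 kg/m³
  low-carbon steel: σ_y = 259.0 MPa, ρ = 7877 kg/m³
  soda-lime glass: σ_y = 44.33 MPa, ρ = 2452 kg/m³
  nylon: σ_y = 61.10 MPa, ρ = 1130 kg/m³
  beryllium: σ_y = 329.0 MPa, ρ = 1851 kg/m³
  beryllium: M = 9.80×10⁻³
  silicon nitride: M = 7.29×10⁻³
  nylon: M = 6.92×10⁻³
  commercially pure titanium: M = 3.46×10⁻³
  soda-lime glass: M = 2.72×10⁻³
  low-carbon steel: M = 2.04×10⁻³
Highest index: beryllium.

beryllium, M = 9.80×10⁻³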